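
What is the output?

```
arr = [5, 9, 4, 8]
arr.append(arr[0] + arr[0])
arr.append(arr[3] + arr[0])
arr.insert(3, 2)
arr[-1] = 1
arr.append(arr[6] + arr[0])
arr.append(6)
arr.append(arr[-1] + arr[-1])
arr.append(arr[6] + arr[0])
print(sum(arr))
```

69

append arr[0]+arr[0] = 5+5 = 10 → [5, 9, 4, 8, 10]
append arr[3]+arr[0] = 8+5 = 13 → [5, 9, 4, 8, 10, 13]
insert 2 at 3 → [5, 9, 4, 2, 8, 10, 13]
arr[-1] = 1 → [5, 9, 4, 2, 8, 10, 1]
append arr[6]+arr[0] = 1+5 = 6 → [5, 9, 4, 2, 8, 10, 1, 6]
append 6 → [5, 9, 4, 2, 8, 10, 1, 6, 6]
append arr[-1]+arr[-1] = 6+6 = 12 → [5, 9, 4, 2, 8, 10, 1, 6, 6, 12]
append arr[6]+arr[0] = 1+5 = 6 → [5, 9, 4, 2, 8, 10, 1, 6, 6, 12, 6]
sum = 69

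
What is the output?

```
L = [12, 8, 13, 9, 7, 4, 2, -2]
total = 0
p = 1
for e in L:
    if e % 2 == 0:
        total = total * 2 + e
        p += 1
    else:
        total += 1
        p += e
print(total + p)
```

333

e=12: even, total = 0*2+12 = 12; p=2
e=8: even, total = 12*2+8 = 32; p=3
e=13: not even, total = 32+1 = 33; p=16
e=9: not even, total = 33+1 = 34; p=25
e=7: not even, total = 34+1 = 35; p=32
e=4: even, total = 35*2+4 = 74; p=33
e=2: even, total = 74*2+2 = 150; p=34
e=-2: even, total = 150*2+(-2) = 298; p=35
total+p = 298+35 = 333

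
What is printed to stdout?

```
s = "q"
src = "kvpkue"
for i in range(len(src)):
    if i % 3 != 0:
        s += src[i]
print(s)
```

qvpue

i=0: skip
i=1: add 'v' → 'qv'
i=2: add 'p' → 'qvp'
i=3: skip
i=4: add 'u' → 'qvpu'
i=5: add 'e' → 'qvpue'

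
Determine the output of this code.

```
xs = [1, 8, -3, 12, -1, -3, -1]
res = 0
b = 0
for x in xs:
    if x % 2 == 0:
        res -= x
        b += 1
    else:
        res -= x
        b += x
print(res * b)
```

x=1: not even, res = 0-1 = -1; b=1
x=8: even, res = (-1)-8 = -9; b=2
x=-3: not even, res = (-9)-(-3) = -6; b=-1
x=12: even, res = (-6)-12 = -18; b=0
x=-1: not even, res = (-18)-(-1) = -17; b=-1
x=-3: not even, res = (-17)-(-3) = -14; b=-4
x=-1: not even, res = (-14)-(-1) = -13; b=-5
res*b = (-13)*(-5) = 65

65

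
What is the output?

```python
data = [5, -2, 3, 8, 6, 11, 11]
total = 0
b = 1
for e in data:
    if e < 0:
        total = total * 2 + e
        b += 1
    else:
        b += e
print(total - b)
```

-48

e=5: not <0; b=6
e=-2: <0, total = 0*2+(-2) = -2; b=7
e=3: not <0; b=10
e=8: not <0; b=18
e=6: not <0; b=24
e=11: not <0; b=35
e=11: not <0; b=46
total-b = (-2)-46 = -48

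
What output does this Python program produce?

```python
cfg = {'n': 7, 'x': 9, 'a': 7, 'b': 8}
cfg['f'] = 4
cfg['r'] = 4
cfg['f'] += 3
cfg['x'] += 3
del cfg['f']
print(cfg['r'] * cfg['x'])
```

cfg['f'] = 4 → {'n': 7, 'x': 9, 'a': 7, 'b': 8, 'f': 4}
cfg['r'] = 4 → {'n': 7, 'x': 9, 'a': 7, 'b': 8, 'f': 4, 'r': 4}
cfg['f'] = 4+3 = 7 → {'n': 7, 'x': 9, 'a': 7, 'b': 8, 'f': 7, 'r': 4}
cfg['x'] = 9+3 = 12 → {'n': 7, 'x': 12, 'a': 7, 'b': 8, 'f': 7, 'r': 4}
del 'f' → {'n': 7, 'x': 12, 'a': 7, 'b': 8, 'r': 4}
cfg['r']*cfg['x'] = 4*12 = 48

48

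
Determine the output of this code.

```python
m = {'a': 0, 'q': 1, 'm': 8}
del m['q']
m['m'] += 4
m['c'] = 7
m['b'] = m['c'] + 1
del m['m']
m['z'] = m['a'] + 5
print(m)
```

{'a': 0, 'c': 7, 'b': 8, 'z': 5}

del 'q' → {'a': 0, 'm': 8}
m['m'] = 8+4 = 12 → {'a': 0, 'm': 12}
m['c'] = 7 → {'a': 0, 'm': 12, 'c': 7}
m['b'] = m['c']+1 = 8 → {'a': 0, 'm': 12, 'c': 7, 'b': 8}
del 'm' → {'a': 0, 'c': 7, 'b': 8}
m['z'] = m['a']+5 = 5 → {'a': 0, 'c': 7, 'b': 8, 'z': 5}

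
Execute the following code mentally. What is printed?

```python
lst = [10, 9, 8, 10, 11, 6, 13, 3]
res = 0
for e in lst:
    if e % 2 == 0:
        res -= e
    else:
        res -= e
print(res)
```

e=10: even, res = 0-10 = -10
e=9: not even, res = (-10)-9 = -19
e=8: even, res = (-19)-8 = -27
e=10: even, res = (-27)-10 = -37
e=11: not even, res = (-37)-11 = -48
e=6: even, res = (-48)-6 = -54
e=13: not even, res = (-54)-13 = -67
e=3: not even, res = (-67)-3 = -70

-70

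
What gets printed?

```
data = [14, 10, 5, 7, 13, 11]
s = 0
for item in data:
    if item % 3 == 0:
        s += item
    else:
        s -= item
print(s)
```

-60

item=14: not %3==0, s = 0-14 = -14
item=10: not %3==0, s = (-14)-10 = -24
item=5: not %3==0, s = (-24)-5 = -29
item=7: not %3==0, s = (-29)-7 = -36
item=13: not %3==0, s = (-36)-13 = -49
item=11: not %3==0, s = (-49)-11 = -60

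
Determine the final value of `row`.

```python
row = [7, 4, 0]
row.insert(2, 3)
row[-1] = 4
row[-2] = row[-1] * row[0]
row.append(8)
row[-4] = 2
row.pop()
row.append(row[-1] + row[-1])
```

[7, 2, 28, 4, 8]

insert 3 at 2 → [7, 4, 3, 0]
row[-1] = 4 → [7, 4, 3, 4]
row[-2] = row[-1]*row[0] = 4*7 = 28 → [7, 4, 28, 4]
append 8 → [7, 4, 28, 4, 8]
row[-4] = 2 → [7, 2, 28, 4, 8]
pop() removes 8 → [7, 2, 28, 4]
append row[-1]+row[-1] = 4+4 = 8 → [7, 2, 28, 4, 8]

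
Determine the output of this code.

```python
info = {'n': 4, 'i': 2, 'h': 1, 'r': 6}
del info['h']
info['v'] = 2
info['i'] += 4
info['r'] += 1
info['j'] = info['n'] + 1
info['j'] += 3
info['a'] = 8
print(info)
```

{'n': 4, 'i': 6, 'r': 7, 'v': 2, 'j': 8, 'a': 8}

del 'h' → {'n': 4, 'i': 2, 'r': 6}
info['v'] = 2 → {'n': 4, 'i': 2, 'r': 6, 'v': 2}
info['i'] = 2+4 = 6 → {'n': 4, 'i': 6, 'r': 6, 'v': 2}
info['r'] = 6+1 = 7 → {'n': 4, 'i': 6, 'r': 7, 'v': 2}
info['j'] = info['n']+1 = 5 → {'n': 4, 'i': 6, 'r': 7, 'v': 2, 'j': 5}
info['j'] = 5+3 = 8 → {'n': 4, 'i': 6, 'r': 7, 'v': 2, 'j': 8}
info['a'] = 8 → {'n': 4, 'i': 6, 'r': 7, 'v': 2, 'j': 8, 'a': 8}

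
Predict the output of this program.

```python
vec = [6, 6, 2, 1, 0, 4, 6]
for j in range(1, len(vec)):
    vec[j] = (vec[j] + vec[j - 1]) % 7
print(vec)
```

j=1: vec[1] = (6+6)%7 = 5 → [6, 5, 2, 1, 0, 4, 6]
j=2: vec[2] = (2+5)%7 = 0 → [6, 5, 0, 1, 0, 4, 6]
j=3: vec[3] = (1+0)%7 = 1 → [6, 5, 0, 1, 0, 4, 6]
j=4: vec[4] = (0+1)%7 = 1 → [6, 5, 0, 1, 1, 4, 6]
j=5: vec[5] = (4+1)%7 = 5 → [6, 5, 0, 1, 1, 5, 6]
j=6: vec[6] = (6+5)%7 = 4 → [6, 5, 0, 1, 1, 5, 4]

[6, 5, 0, 1, 1, 5, 4]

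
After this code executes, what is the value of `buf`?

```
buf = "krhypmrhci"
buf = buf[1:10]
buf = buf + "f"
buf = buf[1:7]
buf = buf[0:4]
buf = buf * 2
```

'hypmhypm'

slice [1:10] → 'rhypmrhci'
+ 'f' → 'rhypmrhcif'
slice [1:7] → 'hypmrh'
slice [0:4] → 'hypm'
repeat ×2 → 'hypmhypm'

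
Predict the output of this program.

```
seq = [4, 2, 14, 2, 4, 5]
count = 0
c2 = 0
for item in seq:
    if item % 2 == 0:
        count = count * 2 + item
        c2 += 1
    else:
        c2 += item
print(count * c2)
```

1440

item=4: even, count = 0*2+4 = 4; c2=1
item=2: even, count = 4*2+2 = 10; c2=2
item=14: even, count = 10*2+14 = 34; c2=3
item=2: even, count = 34*2+2 = 70; c2=4
item=4: even, count = 70*2+4 = 144; c2=5
item=5: not even; c2=10
count*c2 = 144*10 = 1440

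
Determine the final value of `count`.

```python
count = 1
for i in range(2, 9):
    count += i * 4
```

i=2: count = 1+2*4 = 9
i=3: count = 9+3*4 = 21
i=4: count = 21+4*4 = 37
i=5: count = 37+5*4 = 57
i=6: count = 57+6*4 = 81
i=7: count = 81+7*4 = 109
i=8: count = 109+8*4 = 141

141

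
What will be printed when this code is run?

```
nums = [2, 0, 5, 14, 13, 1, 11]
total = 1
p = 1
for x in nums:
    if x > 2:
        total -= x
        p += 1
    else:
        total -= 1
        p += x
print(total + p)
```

x=2: not >2, total = 1-1 = 0; p=3
x=0: not >2, total = 0-1 = -1; p=3
x=5: >2, total = (-1)-5 = -6; p=4
x=14: >2, total = (-6)-14 = -20; p=5
x=13: >2, total = (-20)-13 = -33; p=6
x=1: not >2, total = (-33)-1 = -34; p=7
x=11: >2, total = (-34)-11 = -45; p=8
total+p = (-45)+8 = -37

-37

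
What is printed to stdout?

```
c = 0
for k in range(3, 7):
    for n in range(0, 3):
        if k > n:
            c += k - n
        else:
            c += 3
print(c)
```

42

k=3,n=0: 3>0, c = 0+3 = 3
k=3,n=1: 3>1, c = 3+2 = 5
k=3,n=2: 3>2, c = 5+1 = 6
k=4,n=0: 4>0, c = 6+4 = 10
k=4,n=1: 4>1, c = 10+3 = 13
k=4,n=2: 4>2, c = 13+2 = 15
k=5,n=0: 5>0, c = 15+5 = 20
k=5,n=1: 5>1, c = 20+4 = 24
k=5,n=2: 5>2, c = 24+3 = 27
k=6,n=0: 6>0, c = 27+6 = 33
k=6,n=1: 6>1, c = 33+5 = 38
k=6,n=2: 6>2, c = 38+4 = 42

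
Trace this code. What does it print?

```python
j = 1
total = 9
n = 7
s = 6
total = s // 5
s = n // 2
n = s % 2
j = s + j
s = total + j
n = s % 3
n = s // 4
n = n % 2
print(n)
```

total = 6//5 = 1
s = 7//2 = 3
n = 3%2 = 1
j = 3+1 = 4
s = 1+4 = 5
n = 5%3 = 2
n = 5//4 = 1
n = 1%2 = 1

1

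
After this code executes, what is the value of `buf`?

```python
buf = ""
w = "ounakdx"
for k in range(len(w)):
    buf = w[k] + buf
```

k=0: prepend 'o' → 'o'
k=1: prepend 'u' → 'uo'
k=2: prepend 'n' → 'nuo'
k=3: prepend 'a' → 'anuo'
k=4: prepend 'k' → 'kanuo'
k=5: prepend 'd' → 'dkanuo'
k=6: prepend 'x' → 'xdkanuo'

'xdkanuo'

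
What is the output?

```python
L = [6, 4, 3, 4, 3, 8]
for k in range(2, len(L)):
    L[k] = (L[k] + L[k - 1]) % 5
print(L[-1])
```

2

k=2: L[2] = (3+4)%5 = 2 → [6, 4, 2, 4, 3, 8]
k=3: L[3] = (4+2)%5 = 1 → [6, 4, 2, 1, 3, 8]
k=4: L[4] = (3+1)%5 = 4 → [6, 4, 2, 1, 4, 8]
k=5: L[5] = (8+4)%5 = 2 → [6, 4, 2, 1, 4, 2]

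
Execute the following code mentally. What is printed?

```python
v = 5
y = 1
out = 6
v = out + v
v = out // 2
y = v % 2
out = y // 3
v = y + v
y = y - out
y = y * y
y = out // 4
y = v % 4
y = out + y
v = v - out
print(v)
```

4

v = 6+5 = 11
v = 6//2 = 3
y = 3%2 = 1
out = 1//3 = 0
v = 1+3 = 4
y = 1-0 = 1
y = 1*1 = 1
y = 0//4 = 0
y = 4%4 = 0
y = 0+0 = 0
v = 4-0 = 4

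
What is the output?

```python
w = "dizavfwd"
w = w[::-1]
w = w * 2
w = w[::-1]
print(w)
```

reverse → 'dwfvazid'
repeat ×2 → 'dwfvaziddwfvazid'
reverse → 'dizavfwddizavfwd'

dizavfwddizavfwd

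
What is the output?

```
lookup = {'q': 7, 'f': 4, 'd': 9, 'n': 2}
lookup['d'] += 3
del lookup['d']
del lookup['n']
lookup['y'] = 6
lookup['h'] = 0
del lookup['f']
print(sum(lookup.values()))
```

lookup['d'] = 9+3 = 12 → {'q': 7, 'f': 4, 'd': 12, 'n': 2}
del 'd' → {'q': 7, 'f': 4, 'n': 2}
del 'n' → {'q': 7, 'f': 4}
lookup['y'] = 6 → {'q': 7, 'f': 4, 'y': 6}
lookup['h'] = 0 → {'q': 7, 'f': 4, 'y': 6, 'h': 0}
del 'f' → {'q': 7, 'y': 6, 'h': 0}
sum of values = 13

13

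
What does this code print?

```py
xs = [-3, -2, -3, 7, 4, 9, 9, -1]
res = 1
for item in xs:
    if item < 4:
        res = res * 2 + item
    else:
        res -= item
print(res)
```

-81

item=-3: <4, res = 1*2+(-3) = -1
item=-2: <4, res = (-1)*2+(-2) = -4
item=-3: <4, res = (-4)*2+(-3) = -11
item=7: not <4, res = (-11)-7 = -18
item=4: not <4, res = (-18)-4 = -22
item=9: not <4, res = (-22)-9 = -31
item=9: not <4, res = (-31)-9 = -40
item=-1: <4, res = (-40)*2+(-1) = -81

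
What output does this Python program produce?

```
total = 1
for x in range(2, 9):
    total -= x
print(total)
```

-34

x=2: total = 1-2 = -1
x=3: total = (-1)-3 = -4
x=4: total = (-4)-4 = -8
x=5: total = (-8)-5 = -13
x=6: total = (-13)-6 = -19
x=7: total = (-19)-7 = -26
x=8: total = (-26)-8 = -34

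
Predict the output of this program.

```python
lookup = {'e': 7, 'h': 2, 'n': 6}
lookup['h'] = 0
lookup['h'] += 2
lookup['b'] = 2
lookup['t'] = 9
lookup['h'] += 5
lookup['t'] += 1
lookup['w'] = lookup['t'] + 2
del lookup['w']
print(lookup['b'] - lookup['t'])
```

-8

lookup['h'] = 0 → {'e': 7, 'h': 0, 'n': 6}
lookup['h'] = 0+2 = 2 → {'e': 7, 'h': 2, 'n': 6}
lookup['b'] = 2 → {'e': 7, 'h': 2, 'n': 6, 'b': 2}
lookup['t'] = 9 → {'e': 7, 'h': 2, 'n': 6, 'b': 2, 't': 9}
lookup['h'] = 2+5 = 7 → {'e': 7, 'h': 7, 'n': 6, 'b': 2, 't': 9}
lookup['t'] = 9+1 = 10 → {'e': 7, 'h': 7, 'n': 6, 'b': 2, 't': 10}
lookup['w'] = lookup['t']+2 = 12 → {'e': 7, 'h': 7, 'n': 6, 'b': 2, 't': 10, 'w': 12}
del 'w' → {'e': 7, 'h': 7, 'n': 6, 'b': 2, 't': 10}
lookup['b']-lookup['t'] = 2-10 = -8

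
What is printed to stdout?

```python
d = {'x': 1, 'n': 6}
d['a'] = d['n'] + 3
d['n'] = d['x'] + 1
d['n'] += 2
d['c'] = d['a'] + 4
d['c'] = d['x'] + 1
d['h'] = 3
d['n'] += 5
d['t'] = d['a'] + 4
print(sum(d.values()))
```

d['a'] = d['n']+3 = 9 → {'x': 1, 'n': 6, 'a': 9}
d['n'] = d['x']+1 = 2 → {'x': 1, 'n': 2, 'a': 9}
d['n'] = 2+2 = 4 → {'x': 1, 'n': 4, 'a': 9}
d['c'] = d['a']+4 = 13 → {'x': 1, 'n': 4, 'a': 9, 'c': 13}
d['c'] = d['x']+1 = 2 → {'x': 1, 'n': 4, 'a': 9, 'c': 2}
d['h'] = 3 → {'x': 1, 'n': 4, 'a': 9, 'c': 2, 'h': 3}
d['n'] = 4+5 = 9 → {'x': 1, 'n': 9, 'a': 9, 'c': 2, 'h': 3}
d['t'] = d['a']+4 = 13 → {'x': 1, 'n': 9, 'a': 9, 'c': 2, 'h': 3, 't': 13}
sum of values = 37

37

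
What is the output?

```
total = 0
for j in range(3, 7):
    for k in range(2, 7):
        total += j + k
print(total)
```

170

j=3,k=2: total = 0+5 = 5
j=3,k=3: total = 5+6 = 11
j=3,k=4: total = 11+7 = 18
j=3,k=5: total = 18+8 = 26
j=3,k=6: total = 26+9 = 35
j=4,k=2: total = 35+6 = 41
j=4,k=3: total = 41+7 = 48
j=4,k=4: total = 48+8 = 56
j=4,k=5: total = 56+9 = 65
j=4,k=6: total = 65+10 = 75
j=5,k=2: total = 75+7 = 82
j=5,k=3: total = 82+8 = 90
j=5,k=4: total = 90+9 = 99
j=5,k=5: total = 99+10 = 109
j=5,k=6: total = 109+11 = 120
j=6,k=2: total = 120+8 = 128
j=6,k=3: total = 128+9 = 137
j=6,k=4: total = 137+10 = 147
j=6,k=5: total = 147+11 = 158
j=6,k=6: total = 158+12 = 170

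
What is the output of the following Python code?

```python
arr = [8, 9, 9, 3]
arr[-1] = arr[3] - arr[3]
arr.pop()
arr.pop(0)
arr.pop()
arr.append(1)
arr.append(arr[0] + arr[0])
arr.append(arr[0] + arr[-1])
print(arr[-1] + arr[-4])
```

arr[-1] = arr[3]-arr[3] = 3-3 = 0 → [8, 9, 9, 0]
pop() removes 0 → [8, 9, 9]
pop(0) removes 8 → [9, 9]
pop() removes 9 → [9]
append 1 → [9, 1]
append arr[0]+arr[0] = 9+9 = 18 → [9, 1, 18]
append arr[0]+arr[-1] = 9+18 = 27 → [9, 1, 18, 27]
arr[-1]+arr[-4] = 27+9 = 36

36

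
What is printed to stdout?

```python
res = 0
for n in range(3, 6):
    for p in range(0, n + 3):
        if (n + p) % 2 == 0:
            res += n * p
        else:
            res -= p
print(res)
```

128

n=3,p=0: odd sum, res = 0-0 = 0
n=3,p=1: even sum, res = 0+3 = 3
n=3,p=2: odd sum, res = 3-2 = 1
n=3,p=3: even sum, res = 1+9 = 10
n=3,p=4: odd sum, res = 10-4 = 6
n=3,p=5: even sum, res = 6+15 = 21
n=4,p=0: even sum, res = 21+0 = 21
n=4,p=1: odd sum, res = 21-1 = 20
n=4,p=2: even sum, res = 20+8 = 28
n=4,p=3: odd sum, res = 28-3 = 25
n=4,p=4: even sum, res = 25+16 = 41
n=4,p=5: odd sum, res = 41-5 = 36
n=4,p=6: even sum, res = 36+24 = 60
n=5,p=0: odd sum, res = 60-0 = 60
n=5,p=1: even sum, res = 60+5 = 65
n=5,p=2: odd sum, res = 65-2 = 63
n=5,p=3: even sum, res = 63+15 = 78
n=5,p=4: odd sum, res = 78-4 = 74
n=5,p=5: even sum, res = 74+25 = 99
n=5,p=6: odd sum, res = 99-6 = 93
n=5,p=7: even sum, res = 93+35 = 128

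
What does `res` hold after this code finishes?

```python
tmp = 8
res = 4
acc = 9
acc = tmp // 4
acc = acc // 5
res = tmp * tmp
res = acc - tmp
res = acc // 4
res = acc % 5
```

0

acc = 8//4 = 2
acc = 2//5 = 0
res = 8*8 = 64
res = 0-8 = -8
res = 0//4 = 0
res = 0%5 = 0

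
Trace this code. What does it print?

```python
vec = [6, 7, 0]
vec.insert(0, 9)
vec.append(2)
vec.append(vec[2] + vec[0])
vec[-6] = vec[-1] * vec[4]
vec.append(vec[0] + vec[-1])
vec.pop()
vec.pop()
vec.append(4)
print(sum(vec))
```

insert 9 at 0 → [9, 6, 7, 0]
append 2 → [9, 6, 7, 0, 2]
append vec[2]+vec[0] = 7+9 = 16 → [9, 6, 7, 0, 2, 16]
vec[-6] = vec[-1]*vec[4] = 16*2 = 32 → [32, 6, 7, 0, 2, 16]
append vec[0]+vec[-1] = 32+16 = 48 → [32, 6, 7, 0, 2, 16, 48]
pop() removes 48 → [32, 6, 7, 0, 2, 16]
pop() removes 16 → [32, 6, 7, 0, 2]
append 4 → [32, 6, 7, 0, 2, 4]
sum = 51

51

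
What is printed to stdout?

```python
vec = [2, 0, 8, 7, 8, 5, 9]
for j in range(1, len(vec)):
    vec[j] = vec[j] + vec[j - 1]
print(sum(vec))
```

j=1: vec[1] = 0+2 = 2 → [2, 2, 8, 7, 8, 5, 9]
j=2: vec[2] = 8+2 = 10 → [2, 2, 10, 7, 8, 5, 9]
j=3: vec[3] = 7+10 = 17 → [2, 2, 10, 17, 8, 5, 9]
j=4: vec[4] = 8+17 = 25 → [2, 2, 10, 17, 25, 5, 9]
j=5: vec[5] = 5+25 = 30 → [2, 2, 10, 17, 25, 30, 9]
j=6: vec[6] = 9+30 = 39 → [2, 2, 10, 17, 25, 30, 39]
sum = 125

125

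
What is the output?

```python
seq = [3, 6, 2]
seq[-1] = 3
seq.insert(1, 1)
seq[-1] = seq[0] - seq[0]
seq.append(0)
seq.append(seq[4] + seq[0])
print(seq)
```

[3, 1, 6, 0, 0, 3]

seq[-1] = 3 → [3, 6, 3]
insert 1 at 1 → [3, 1, 6, 3]
seq[-1] = seq[0]-seq[0] = 3-3 = 0 → [3, 1, 6, 0]
append 0 → [3, 1, 6, 0, 0]
append seq[4]+seq[0] = 0+3 = 3 → [3, 1, 6, 0, 0, 3]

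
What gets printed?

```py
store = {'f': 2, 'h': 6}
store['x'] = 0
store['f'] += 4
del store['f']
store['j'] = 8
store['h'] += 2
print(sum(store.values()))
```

store['x'] = 0 → {'f': 2, 'h': 6, 'x': 0}
store['f'] = 2+4 = 6 → {'f': 6, 'h': 6, 'x': 0}
del 'f' → {'h': 6, 'x': 0}
store['j'] = 8 → {'h': 6, 'x': 0, 'j': 8}
store['h'] = 6+2 = 8 → {'h': 8, 'x': 0, 'j': 8}
sum of values = 16

16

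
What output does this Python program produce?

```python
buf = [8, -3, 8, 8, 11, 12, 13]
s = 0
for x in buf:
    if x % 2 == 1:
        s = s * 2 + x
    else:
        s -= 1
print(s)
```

x=8: not odd, s = 0-1 = -1
x=-3: odd, s = (-1)*2+(-3) = -5
x=8: not odd, s = (-5)-1 = -6
x=8: not odd, s = (-6)-1 = -7
x=11: odd, s = (-7)*2+11 = -3
x=12: not odd, s = (-3)-1 = -4
x=13: odd, s = (-4)*2+13 = 5

5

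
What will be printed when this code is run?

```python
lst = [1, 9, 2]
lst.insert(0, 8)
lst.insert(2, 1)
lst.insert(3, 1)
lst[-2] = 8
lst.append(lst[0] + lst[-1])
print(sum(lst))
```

insert 8 at 0 → [8, 1, 9, 2]
insert 1 at 2 → [8, 1, 1, 9, 2]
insert 1 at 3 → [8, 1, 1, 1, 9, 2]
lst[-2] = 8 → [8, 1, 1, 1, 8, 2]
append lst[0]+lst[-1] = 8+2 = 10 → [8, 1, 1, 1, 8, 2, 10]
sum = 31

31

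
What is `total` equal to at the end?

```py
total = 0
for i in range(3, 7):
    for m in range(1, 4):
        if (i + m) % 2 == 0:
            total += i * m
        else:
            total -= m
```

40

i=3,m=1: even sum, total = 0+3 = 3
i=3,m=2: odd sum, total = 3-2 = 1
i=3,m=3: even sum, total = 1+9 = 10
i=4,m=1: odd sum, total = 10-1 = 9
i=4,m=2: even sum, total = 9+8 = 17
i=4,m=3: odd sum, total = 17-3 = 14
i=5,m=1: even sum, total = 14+5 = 19
i=5,m=2: odd sum, total = 19-2 = 17
i=5,m=3: even sum, total = 17+15 = 32
i=6,m=1: odd sum, total = 32-1 = 31
i=6,m=2: even sum, total = 31+12 = 43
i=6,m=3: odd sum, total = 43-3 = 40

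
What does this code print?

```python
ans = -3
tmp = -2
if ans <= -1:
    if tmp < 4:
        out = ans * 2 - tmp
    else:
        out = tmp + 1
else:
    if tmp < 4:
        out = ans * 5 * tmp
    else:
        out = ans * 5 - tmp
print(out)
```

-4

ans=-3, tmp=-2
ans <= -1 is True; tmp < 4 is True
→ out = ans * 2 - tmp = -4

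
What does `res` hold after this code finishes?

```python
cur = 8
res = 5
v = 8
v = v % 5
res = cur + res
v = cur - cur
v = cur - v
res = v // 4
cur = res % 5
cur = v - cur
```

v = 8%5 = 3
res = 8+5 = 13
v = 8-8 = 0
v = 8-0 = 8
res = 8//4 = 2
cur = 2%5 = 2
cur = 8-2 = 6

2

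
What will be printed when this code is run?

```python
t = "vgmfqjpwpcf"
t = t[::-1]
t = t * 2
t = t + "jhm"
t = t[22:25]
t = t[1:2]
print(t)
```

reverse → 'fcpwpjqfmgv'
repeat ×2 → 'fcpwpjqfmgvfcpwpjqfmgv'
+ 'jhm' → 'fcpwpjqfmgvfcpwpjqfmgvjhm'
slice [22:25] → 'jhm'
slice [1:2] → 'h'

h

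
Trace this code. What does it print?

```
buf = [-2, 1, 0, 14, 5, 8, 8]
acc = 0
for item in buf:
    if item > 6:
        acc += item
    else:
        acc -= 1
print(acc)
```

item=-2: not >6, acc = 0-1 = -1
item=1: not >6, acc = (-1)-1 = -2
item=0: not >6, acc = (-2)-1 = -3
item=14: >6, acc = (-3)+14 = 11
item=5: not >6, acc = 11-1 = 10
item=8: >6, acc = 10+8 = 18
item=8: >6, acc = 18+8 = 26

26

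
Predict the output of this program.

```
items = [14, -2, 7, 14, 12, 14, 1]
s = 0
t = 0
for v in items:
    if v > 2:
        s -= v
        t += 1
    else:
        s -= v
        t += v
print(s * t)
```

-240

v=14: >2, s = 0-14 = -14; t=1
v=-2: not >2, s = (-14)-(-2) = -12; t=-1
v=7: >2, s = (-12)-7 = -19; t=0
v=14: >2, s = (-19)-14 = -33; t=1
v=12: >2, s = (-33)-12 = -45; t=2
v=14: >2, s = (-45)-14 = -59; t=3
v=1: not >2, s = (-59)-1 = -60; t=4
s*t = (-60)*4 = -240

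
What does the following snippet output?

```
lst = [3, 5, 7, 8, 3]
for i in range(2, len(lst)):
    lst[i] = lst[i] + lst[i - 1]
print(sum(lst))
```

63

i=2: lst[2] = 7+5 = 12 → [3, 5, 12, 8, 3]
i=3: lst[3] = 8+12 = 20 → [3, 5, 12, 20, 3]
i=4: lst[4] = 3+20 = 23 → [3, 5, 12, 20, 23]
sum = 63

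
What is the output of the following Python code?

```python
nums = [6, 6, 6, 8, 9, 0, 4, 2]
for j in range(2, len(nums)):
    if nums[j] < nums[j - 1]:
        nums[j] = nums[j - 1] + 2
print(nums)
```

j=2: 6>=6, unchanged → [6, 6, 6, 8, 9, 0, 4, 2]
j=3: 8>=6, unchanged → [6, 6, 6, 8, 9, 0, 4, 2]
j=4: 9>=8, unchanged → [6, 6, 6, 8, 9, 0, 4, 2]
j=5: 0<9, nums[5] = 9+2 = 11 → [6, 6, 6, 8, 9, 11, 4, 2]
j=6: 4<11, nums[6] = 11+2 = 13 → [6, 6, 6, 8, 9, 11, 13, 2]
j=7: 2<13, nums[7] = 13+2 = 15 → [6, 6, 6, 8, 9, 11, 13, 15]

[6, 6, 6, 8, 9, 11, 13, 15]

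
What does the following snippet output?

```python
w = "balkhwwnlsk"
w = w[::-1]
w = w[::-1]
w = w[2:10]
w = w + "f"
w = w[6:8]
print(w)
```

ls

reverse → 'kslnwwhklab'
reverse → 'balkhwwnlsk'
slice [2:10] → 'lkhwwnls'
+ 'f' → 'lkhwwnlsf'
slice [6:8] → 'ls'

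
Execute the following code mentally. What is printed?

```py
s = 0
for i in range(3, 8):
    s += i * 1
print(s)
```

i=3: s = 0+3*1 = 3
i=4: s = 3+4*1 = 7
i=5: s = 7+5*1 = 12
i=6: s = 12+6*1 = 18
i=7: s = 18+7*1 = 25

25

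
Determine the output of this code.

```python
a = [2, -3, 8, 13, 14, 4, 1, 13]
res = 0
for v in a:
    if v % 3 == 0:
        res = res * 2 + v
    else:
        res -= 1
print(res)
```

v=2: not %3==0, res = 0-1 = -1
v=-3: %3==0, res = (-1)*2+(-3) = -5
v=8: not %3==0, res = (-5)-1 = -6
v=13: not %3==0, res = (-6)-1 = -7
v=14: not %3==0, res = (-7)-1 = -8
v=4: not %3==0, res = (-8)-1 = -9
v=1: not %3==0, res = (-9)-1 = -10
v=13: not %3==0, res = (-10)-1 = -11

-11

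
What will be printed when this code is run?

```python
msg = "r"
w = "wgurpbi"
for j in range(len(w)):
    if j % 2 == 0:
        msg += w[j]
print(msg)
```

rwupi

j=0: add 'w' → 'rw'
j=1: skip
j=2: add 'u' → 'rwu'
j=3: skip
j=4: add 'p' → 'rwup'
j=5: skip
j=6: add 'i' → 'rwupi'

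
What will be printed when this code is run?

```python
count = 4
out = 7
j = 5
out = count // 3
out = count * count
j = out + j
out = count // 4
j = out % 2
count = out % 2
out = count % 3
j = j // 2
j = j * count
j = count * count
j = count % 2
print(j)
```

out = 4//3 = 1
out = 4*4 = 16
j = 16+5 = 21
out = 4//4 = 1
j = 1%2 = 1
count = 1%2 = 1
out = 1%3 = 1
j = 1//2 = 0
j = 0*1 = 0
j = 1*1 = 1
j = 1%2 = 1

1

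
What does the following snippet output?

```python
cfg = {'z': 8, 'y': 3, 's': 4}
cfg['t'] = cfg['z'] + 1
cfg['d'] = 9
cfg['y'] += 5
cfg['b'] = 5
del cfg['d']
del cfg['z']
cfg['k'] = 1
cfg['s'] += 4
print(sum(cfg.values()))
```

31

cfg['t'] = cfg['z']+1 = 9 → {'z': 8, 'y': 3, 's': 4, 't': 9}
cfg['d'] = 9 → {'z': 8, 'y': 3, 's': 4, 't': 9, 'd': 9}
cfg['y'] = 3+5 = 8 → {'z': 8, 'y': 8, 's': 4, 't': 9, 'd': 9}
cfg['b'] = 5 → {'z': 8, 'y': 8, 's': 4, 't': 9, 'd': 9, 'b': 5}
del 'd' → {'z': 8, 'y': 8, 's': 4, 't': 9, 'b': 5}
del 'z' → {'y': 8, 's': 4, 't': 9, 'b': 5}
cfg['k'] = 1 → {'y': 8, 's': 4, 't': 9, 'b': 5, 'k': 1}
cfg['s'] = 4+4 = 8 → {'y': 8, 's': 8, 't': 9, 'b': 5, 'k': 1}
sum of values = 31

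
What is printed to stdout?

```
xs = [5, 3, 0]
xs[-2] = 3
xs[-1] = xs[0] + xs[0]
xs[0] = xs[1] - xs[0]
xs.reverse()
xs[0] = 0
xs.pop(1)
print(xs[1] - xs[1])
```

xs[-2] = 3 → [5, 3, 0]
xs[-1] = xs[0]+xs[0] = 5+5 = 10 → [5, 3, 10]
xs[0] = xs[1]-xs[0] = 3-5 = -2 → [-2, 3, 10]
reverse → [10, 3, -2]
xs[0] = 0 → [0, 3, -2]
pop(1) removes 3 → [0, -2]
xs[1]-xs[1] = (-2)-(-2) = 0

0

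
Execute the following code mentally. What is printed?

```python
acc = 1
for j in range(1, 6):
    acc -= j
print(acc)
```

j=1: acc = 1-1 = 0
j=2: acc = 0-2 = -2
j=3: acc = (-2)-3 = -5
j=4: acc = (-5)-4 = -9
j=5: acc = (-9)-5 = -14

-14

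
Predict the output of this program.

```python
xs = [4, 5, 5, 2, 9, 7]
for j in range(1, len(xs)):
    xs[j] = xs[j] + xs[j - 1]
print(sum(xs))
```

j=1: xs[1] = 5+4 = 9 → [4, 9, 5, 2, 9, 7]
j=2: xs[2] = 5+9 = 14 → [4, 9, 14, 2, 9, 7]
j=3: xs[3] = 2+14 = 16 → [4, 9, 14, 16, 9, 7]
j=4: xs[4] = 9+16 = 25 → [4, 9, 14, 16, 25, 7]
j=5: xs[5] = 7+25 = 32 → [4, 9, 14, 16, 25, 32]
sum = 100

100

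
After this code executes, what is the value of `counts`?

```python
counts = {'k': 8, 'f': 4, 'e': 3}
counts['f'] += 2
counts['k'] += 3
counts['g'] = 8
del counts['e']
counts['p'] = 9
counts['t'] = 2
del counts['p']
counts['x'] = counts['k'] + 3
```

{'k': 11, 'f': 6, 'g': 8, 't': 2, 'x': 14}

counts['f'] = 4+2 = 6 → {'k': 8, 'f': 6, 'e': 3}
counts['k'] = 8+3 = 11 → {'k': 11, 'f': 6, 'e': 3}
counts['g'] = 8 → {'k': 11, 'f': 6, 'e': 3, 'g': 8}
del 'e' → {'k': 11, 'f': 6, 'g': 8}
counts['p'] = 9 → {'k': 11, 'f': 6, 'g': 8, 'p': 9}
counts['t'] = 2 → {'k': 11, 'f': 6, 'g': 8, 'p': 9, 't': 2}
del 'p' → {'k': 11, 'f': 6, 'g': 8, 't': 2}
counts['x'] = counts['k']+3 = 14 → {'k': 11, 'f': 6, 'g': 8, 't': 2, 'x': 14}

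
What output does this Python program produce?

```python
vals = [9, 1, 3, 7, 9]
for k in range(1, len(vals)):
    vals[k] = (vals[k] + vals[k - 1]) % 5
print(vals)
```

[9, 0, 3, 0, 4]

k=1: vals[1] = (1+9)%5 = 0 → [9, 0, 3, 7, 9]
k=2: vals[2] = (3+0)%5 = 3 → [9, 0, 3, 7, 9]
k=3: vals[3] = (7+3)%5 = 0 → [9, 0, 3, 0, 9]
k=4: vals[4] = (9+0)%5 = 4 → [9, 0, 3, 0, 4]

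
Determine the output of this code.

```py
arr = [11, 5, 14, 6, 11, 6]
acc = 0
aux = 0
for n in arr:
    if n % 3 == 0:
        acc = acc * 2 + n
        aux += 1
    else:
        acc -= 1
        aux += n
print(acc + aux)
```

47

n=11: not %3==0, acc = 0-1 = -1; aux=11
n=5: not %3==0, acc = (-1)-1 = -2; aux=16
n=14: not %3==0, acc = (-2)-1 = -3; aux=30
n=6: %3==0, acc = (-3)*2+6 = 0; aux=31
n=11: not %3==0, acc = 0-1 = -1; aux=42
n=6: %3==0, acc = (-1)*2+6 = 4; aux=43
acc+aux = 4+43 = 47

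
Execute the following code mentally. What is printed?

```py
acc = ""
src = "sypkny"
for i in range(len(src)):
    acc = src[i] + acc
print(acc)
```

ynkpys

i=0: prepend 's' → 's'
i=1: prepend 'y' → 'ys'
i=2: prepend 'p' → 'pys'
i=3: prepend 'k' → 'kpys'
i=4: prepend 'n' → 'nkpys'
i=5: prepend 'y' → 'ynkpys'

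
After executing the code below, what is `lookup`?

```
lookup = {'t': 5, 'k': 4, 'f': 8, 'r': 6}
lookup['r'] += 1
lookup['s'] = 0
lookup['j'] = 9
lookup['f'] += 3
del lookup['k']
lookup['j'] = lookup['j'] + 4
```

lookup['r'] = 6+1 = 7 → {'t': 5, 'k': 4, 'f': 8, 'r': 7}
lookup['s'] = 0 → {'t': 5, 'k': 4, 'f': 8, 'r': 7, 's': 0}
lookup['j'] = 9 → {'t': 5, 'k': 4, 'f': 8, 'r': 7, 's': 0, 'j': 9}
lookup['f'] = 8+3 = 11 → {'t': 5, 'k': 4, 'f': 11, 'r': 7, 's': 0, 'j': 9}
del 'k' → {'t': 5, 'f': 11, 'r': 7, 's': 0, 'j': 9}
lookup['j'] = lookup['j']+4 = 13 → {'t': 5, 'f': 11, 'r': 7, 's': 0, 'j': 13}

{'t': 5, 'f': 11, 'r': 7, 's': 0, 'j': 13}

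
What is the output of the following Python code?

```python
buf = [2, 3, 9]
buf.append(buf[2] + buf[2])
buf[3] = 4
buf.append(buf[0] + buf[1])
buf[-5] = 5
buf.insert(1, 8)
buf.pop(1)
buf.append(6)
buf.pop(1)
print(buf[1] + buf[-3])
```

13

append buf[2]+buf[2] = 9+9 = 18 → [2, 3, 9, 18]
buf[3] = 4 → [2, 3, 9, 4]
append buf[0]+buf[1] = 2+3 = 5 → [2, 3, 9, 4, 5]
buf[-5] = 5 → [5, 3, 9, 4, 5]
insert 8 at 1 → [5, 8, 3, 9, 4, 5]
pop(1) removes 8 → [5, 3, 9, 4, 5]
append 6 → [5, 3, 9, 4, 5, 6]
pop(1) removes 3 → [5, 9, 4, 5, 6]
buf[1]+buf[-3] = 9+4 = 13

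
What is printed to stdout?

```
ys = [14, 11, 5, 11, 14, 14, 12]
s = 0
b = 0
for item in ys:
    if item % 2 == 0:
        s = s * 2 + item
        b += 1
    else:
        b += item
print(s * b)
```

6448

item=14: even, s = 0*2+14 = 14; b=1
item=11: not even; b=12
item=5: not even; b=17
item=11: not even; b=28
item=14: even, s = 14*2+14 = 42; b=29
item=14: even, s = 42*2+14 = 98; b=30
item=12: even, s = 98*2+12 = 208; b=31
s*b = 208*31 = 6448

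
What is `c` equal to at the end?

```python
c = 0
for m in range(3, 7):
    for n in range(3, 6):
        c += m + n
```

102

m=3,n=3: c = 0+6 = 6
m=3,n=4: c = 6+7 = 13
m=3,n=5: c = 13+8 = 21
m=4,n=3: c = 21+7 = 28
m=4,n=4: c = 28+8 = 36
m=4,n=5: c = 36+9 = 45
m=5,n=3: c = 45+8 = 53
m=5,n=4: c = 53+9 = 62
m=5,n=5: c = 62+10 = 72
m=6,n=3: c = 72+9 = 81
m=6,n=4: c = 81+10 = 91
m=6,n=5: c = 91+11 = 102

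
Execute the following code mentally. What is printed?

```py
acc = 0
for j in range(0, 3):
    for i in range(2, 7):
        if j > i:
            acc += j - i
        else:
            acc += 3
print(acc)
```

45

j=0,i=2: not 0>2, acc = 0+3 = 3
j=0,i=3: not 0>3, acc = 3+3 = 6
j=0,i=4: not 0>4, acc = 6+3 = 9
j=0,i=5: not 0>5, acc = 9+3 = 12
j=0,i=6: not 0>6, acc = 12+3 = 15
j=1,i=2: not 1>2, acc = 15+3 = 18
j=1,i=3: not 1>3, acc = 18+3 = 21
j=1,i=4: not 1>4, acc = 21+3 = 24
j=1,i=5: not 1>5, acc = 24+3 = 27
j=1,i=6: not 1>6, acc = 27+3 = 30
j=2,i=2: not 2>2, acc = 30+3 = 33
j=2,i=3: not 2>3, acc = 33+3 = 36
j=2,i=4: not 2>4, acc = 36+3 = 39
j=2,i=5: not 2>5, acc = 39+3 = 42
j=2,i=6: not 2>6, acc = 42+3 = 45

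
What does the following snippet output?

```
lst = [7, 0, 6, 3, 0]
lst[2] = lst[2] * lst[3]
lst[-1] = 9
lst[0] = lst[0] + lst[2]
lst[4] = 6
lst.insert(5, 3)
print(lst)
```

[25, 0, 18, 3, 6, 3]

lst[2] = lst[2]*lst[3] = 6*3 = 18 → [7, 0, 18, 3, 0]
lst[-1] = 9 → [7, 0, 18, 3, 9]
lst[0] = lst[0]+lst[2] = 7+18 = 25 → [25, 0, 18, 3, 9]
lst[4] = 6 → [25, 0, 18, 3, 6]
insert 3 at 5 → [25, 0, 18, 3, 6, 3]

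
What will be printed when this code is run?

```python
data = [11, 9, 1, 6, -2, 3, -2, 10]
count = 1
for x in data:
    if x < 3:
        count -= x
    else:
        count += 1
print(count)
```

9

x=11: not <3, count = 1+1 = 2
x=9: not <3, count = 2+1 = 3
x=1: <3, count = 3-1 = 2
x=6: not <3, count = 2+1 = 3
x=-2: <3, count = 3-(-2) = 5
x=3: not <3, count = 5+1 = 6
x=-2: <3, count = 6-(-2) = 8
x=10: not <3, count = 8+1 = 9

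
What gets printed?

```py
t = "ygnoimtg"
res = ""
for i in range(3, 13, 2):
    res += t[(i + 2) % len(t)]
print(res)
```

i=3: add t[5]='m' → 'm'
i=5: add t[7]='g' → 'mg'
i=7: add t[1]='g' → 'mgg'
i=9: add t[3]='o' → 'mggo'
i=11: add t[5]='m' → 'mggom'

mggom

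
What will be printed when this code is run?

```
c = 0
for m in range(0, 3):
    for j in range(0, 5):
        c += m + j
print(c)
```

m=0,j=0: c = 0+0 = 0
m=0,j=1: c = 0+1 = 1
m=0,j=2: c = 1+2 = 3
m=0,j=3: c = 3+3 = 6
m=0,j=4: c = 6+4 = 10
m=1,j=0: c = 10+1 = 11
m=1,j=1: c = 11+2 = 13
m=1,j=2: c = 13+3 = 16
m=1,j=3: c = 16+4 = 20
m=1,j=4: c = 20+5 = 25
m=2,j=0: c = 25+2 = 27
m=2,j=1: c = 27+3 = 30
m=2,j=2: c = 30+4 = 34
m=2,j=3: c = 34+5 = 39
m=2,j=4: c = 39+6 = 45

45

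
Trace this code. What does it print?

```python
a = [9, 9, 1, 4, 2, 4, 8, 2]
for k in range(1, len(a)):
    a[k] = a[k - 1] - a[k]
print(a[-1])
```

k=1: a[1] = 9-9 = 0 → [9, 0, 1, 4, 2, 4, 8, 2]
k=2: a[2] = 0-1 = -1 → [9, 0, -1, 4, 2, 4, 8, 2]
k=3: a[3] = (-1)-4 = -5 → [9, 0, -1, -5, 2, 4, 8, 2]
k=4: a[4] = (-5)-2 = -7 → [9, 0, -1, -5, -7, 4, 8, 2]
k=5: a[5] = (-7)-4 = -11 → [9, 0, -1, -5, -7, -11, 8, 2]
k=6: a[6] = (-11)-8 = -19 → [9, 0, -1, -5, -7, -11, -19, 2]
k=7: a[7] = (-19)-2 = -21 → [9, 0, -1, -5, -7, -11, -19, -21]

-21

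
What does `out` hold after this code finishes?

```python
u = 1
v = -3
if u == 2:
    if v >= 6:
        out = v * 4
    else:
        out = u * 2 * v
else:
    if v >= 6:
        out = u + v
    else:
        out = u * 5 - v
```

8

u=1, v=-3
u == 2 is False; v >= 6 is False
→ out = u * 5 - v = 8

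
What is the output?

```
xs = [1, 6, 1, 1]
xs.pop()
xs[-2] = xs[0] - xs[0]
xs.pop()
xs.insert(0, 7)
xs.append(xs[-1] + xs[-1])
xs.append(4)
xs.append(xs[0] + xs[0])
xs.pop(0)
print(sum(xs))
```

pop() removes 1 → [1, 6, 1]
xs[-2] = xs[0]-xs[0] = 1-1 = 0 → [1, 0, 1]
pop() removes 1 → [1, 0]
insert 7 at 0 → [7, 1, 0]
append xs[-1]+xs[-1] = 0+0 = 0 → [7, 1, 0, 0]
append 4 → [7, 1, 0, 0, 4]
append xs[0]+xs[0] = 7+7 = 14 → [7, 1, 0, 0, 4, 14]
pop(0) removes 7 → [1, 0, 0, 4, 14]
sum = 19

19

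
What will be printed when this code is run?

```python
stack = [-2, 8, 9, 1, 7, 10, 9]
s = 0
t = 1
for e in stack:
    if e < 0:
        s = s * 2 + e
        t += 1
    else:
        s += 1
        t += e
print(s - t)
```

e=-2: <0, s = 0*2+(-2) = -2; t=2
e=8: not <0, s = (-2)+1 = -1; t=10
e=9: not <0, s = (-1)+1 = 0; t=19
e=1: not <0, s = 0+1 = 1; t=20
e=7: not <0, s = 1+1 = 2; t=27
e=10: not <0, s = 2+1 = 3; t=37
e=9: not <0, s = 3+1 = 4; t=46
s-t = 4-46 = -42

-42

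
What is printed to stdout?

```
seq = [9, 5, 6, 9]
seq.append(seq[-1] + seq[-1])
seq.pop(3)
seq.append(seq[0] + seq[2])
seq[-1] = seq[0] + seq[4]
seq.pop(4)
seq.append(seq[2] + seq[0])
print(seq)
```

[9, 5, 6, 18, 15]

append seq[-1]+seq[-1] = 9+9 = 18 → [9, 5, 6, 9, 18]
pop(3) removes 9 → [9, 5, 6, 18]
append seq[0]+seq[2] = 9+6 = 15 → [9, 5, 6, 18, 15]
seq[-1] = seq[0]+seq[4] = 9+15 = 24 → [9, 5, 6, 18, 24]
pop(4) removes 24 → [9, 5, 6, 18]
append seq[2]+seq[0] = 6+9 = 15 → [9, 5, 6, 18, 15]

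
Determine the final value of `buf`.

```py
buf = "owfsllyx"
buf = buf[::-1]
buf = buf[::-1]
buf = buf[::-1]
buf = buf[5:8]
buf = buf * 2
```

reverse → 'xyllsfwo'
reverse → 'owfsllyx'
reverse → 'xyllsfwo'
slice [5:8] → 'fwo'
repeat ×2 → 'fwofwo'

'fwofwo'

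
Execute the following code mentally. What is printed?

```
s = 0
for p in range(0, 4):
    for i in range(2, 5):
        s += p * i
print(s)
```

p=0,i=2: s = 0+0 = 0
p=0,i=3: s = 0+0 = 0
p=0,i=4: s = 0+0 = 0
p=1,i=2: s = 0+2 = 2
p=1,i=3: s = 2+3 = 5
p=1,i=4: s = 5+4 = 9
p=2,i=2: s = 9+4 = 13
p=2,i=3: s = 13+6 = 19
p=2,i=4: s = 19+8 = 27
p=3,i=2: s = 27+6 = 33
p=3,i=3: s = 33+9 = 42
p=3,i=4: s = 42+12 = 54

54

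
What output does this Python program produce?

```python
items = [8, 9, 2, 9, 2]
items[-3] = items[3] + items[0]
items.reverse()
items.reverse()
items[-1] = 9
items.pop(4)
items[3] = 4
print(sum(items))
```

38

items[-3] = items[3]+items[0] = 9+8 = 17 → [8, 9, 17, 9, 2]
reverse → [2, 9, 17, 9, 8]
reverse → [8, 9, 17, 9, 2]
items[-1] = 9 → [8, 9, 17, 9, 9]
pop(4) removes 9 → [8, 9, 17, 9]
items[3] = 4 → [8, 9, 17, 4]
sum = 38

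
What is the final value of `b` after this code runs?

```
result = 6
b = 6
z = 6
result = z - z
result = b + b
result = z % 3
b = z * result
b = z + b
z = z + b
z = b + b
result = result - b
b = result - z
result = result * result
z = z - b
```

-18

result = 6-6 = 0
result = 6+6 = 12
result = 6%3 = 0
b = 6*0 = 0
b = 6+0 = 6
z = 6+6 = 12
z = 6+6 = 12
result = 0-6 = -6
b = (-6)-12 = -18
result = (-6)*(-6) = 36
z = 12-(-18) = 30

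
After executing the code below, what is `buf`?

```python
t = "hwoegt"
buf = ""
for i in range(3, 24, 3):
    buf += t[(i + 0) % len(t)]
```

'ehehehe'

i=3: add t[3]='e' → 'e'
i=6: add t[0]='h' → 'eh'
i=9: add t[3]='e' → 'ehe'
i=12: add t[0]='h' → 'eheh'
i=15: add t[3]='e' → 'ehehe'
i=18: add t[0]='h' → 'eheheh'
i=21: add t[3]='e' → 'ehehehe'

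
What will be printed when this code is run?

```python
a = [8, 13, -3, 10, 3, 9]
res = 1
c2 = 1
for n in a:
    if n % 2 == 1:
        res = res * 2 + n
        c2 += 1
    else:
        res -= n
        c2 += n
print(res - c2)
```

n=8: not odd, res = 1-8 = -7; c2=9
n=13: odd, res = (-7)*2+13 = -1; c2=10
n=-3: odd, res = (-1)*2+(-3) = -5; c2=11
n=10: not odd, res = (-5)-10 = -15; c2=21
n=3: odd, res = (-15)*2+3 = -27; c2=22
n=9: odd, res = (-27)*2+9 = -45; c2=23
res-c2 = (-45)-23 = -68

-68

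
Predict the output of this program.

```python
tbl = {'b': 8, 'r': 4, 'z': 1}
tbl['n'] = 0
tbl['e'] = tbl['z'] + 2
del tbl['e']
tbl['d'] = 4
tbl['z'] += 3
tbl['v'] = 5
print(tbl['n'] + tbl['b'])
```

tbl['n'] = 0 → {'b': 8, 'r': 4, 'z': 1, 'n': 0}
tbl['e'] = tbl['z']+2 = 3 → {'b': 8, 'r': 4, 'z': 1, 'n': 0, 'e': 3}
del 'e' → {'b': 8, 'r': 4, 'z': 1, 'n': 0}
tbl['d'] = 4 → {'b': 8, 'r': 4, 'z': 1, 'n': 0, 'd': 4}
tbl['z'] = 1+3 = 4 → {'b': 8, 'r': 4, 'z': 4, 'n': 0, 'd': 4}
tbl['v'] = 5 → {'b': 8, 'r': 4, 'z': 4, 'n': 0, 'd': 4, 'v': 5}
tbl['n']+tbl['b'] = 0+8 = 8

8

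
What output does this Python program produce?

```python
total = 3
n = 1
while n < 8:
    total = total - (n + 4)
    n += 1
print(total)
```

n=1: total = 3-5 = -2
n=2: total = (-2)-6 = -8
n=3: total = (-8)-7 = -15
n=4: total = (-15)-8 = -23
n=5: total = (-23)-9 = -32
n=6: total = (-32)-10 = -42
n=7: total = (-42)-11 = -53

-53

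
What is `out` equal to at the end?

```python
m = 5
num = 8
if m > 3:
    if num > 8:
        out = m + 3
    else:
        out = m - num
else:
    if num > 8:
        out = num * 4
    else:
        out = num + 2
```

m=5, num=8
m > 3 is True; num > 8 is False
→ out = m - num = -3

-3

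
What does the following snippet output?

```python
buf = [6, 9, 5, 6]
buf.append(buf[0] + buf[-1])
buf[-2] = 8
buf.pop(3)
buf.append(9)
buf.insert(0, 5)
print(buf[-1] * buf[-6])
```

append buf[0]+buf[-1] = 6+6 = 12 → [6, 9, 5, 6, 12]
buf[-2] = 8 → [6, 9, 5, 8, 12]
pop(3) removes 8 → [6, 9, 5, 12]
append 9 → [6, 9, 5, 12, 9]
insert 5 at 0 → [5, 6, 9, 5, 12, 9]
buf[-1]*buf[-6] = 9*5 = 45

45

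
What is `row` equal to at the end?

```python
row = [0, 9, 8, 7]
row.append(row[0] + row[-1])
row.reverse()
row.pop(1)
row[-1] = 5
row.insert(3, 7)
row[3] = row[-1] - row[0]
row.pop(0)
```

append row[0]+row[-1] = 0+7 = 7 → [0, 9, 8, 7, 7]
reverse → [7, 7, 8, 9, 0]
pop(1) removes 7 → [7, 8, 9, 0]
row[-1] = 5 → [7, 8, 9, 5]
insert 7 at 3 → [7, 8, 9, 7, 5]
row[3] = row[-1]-row[0] = 5-7 = -2 → [7, 8, 9, -2, 5]
pop(0) removes 7 → [8, 9, -2, 5]

[8, 9, -2, 5]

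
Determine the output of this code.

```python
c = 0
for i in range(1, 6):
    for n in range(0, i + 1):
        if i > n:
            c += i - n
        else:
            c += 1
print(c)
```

i=1,n=0: 1>0, c = 0+1 = 1
i=1,n=1: not 1>1, c = 1+1 = 2
i=2,n=0: 2>0, c = 2+2 = 4
i=2,n=1: 2>1, c = 4+1 = 5
i=2,n=2: not 2>2, c = 5+1 = 6
i=3,n=0: 3>0, c = 6+3 = 9
i=3,n=1: 3>1, c = 9+2 = 11
i=3,n=2: 3>2, c = 11+1 = 12
i=3,n=3: not 3>3, c = 12+1 = 13
i=4,n=0: 4>0, c = 13+4 = 17
i=4,n=1: 4>1, c = 17+3 = 20
i=4,n=2: 4>2, c = 20+2 = 22
i=4,n=3: 4>3, c = 22+1 = 23
i=4,n=4: not 4>4, c = 23+1 = 24
i=5,n=0: 5>0, c = 24+5 = 29
i=5,n=1: 5>1, c = 29+4 = 33
i=5,n=2: 5>2, c = 33+3 = 36
i=5,n=3: 5>3, c = 36+2 = 38
i=5,n=4: 5>4, c = 38+1 = 39
i=5,n=5: not 5>5, c = 39+1 = 40

40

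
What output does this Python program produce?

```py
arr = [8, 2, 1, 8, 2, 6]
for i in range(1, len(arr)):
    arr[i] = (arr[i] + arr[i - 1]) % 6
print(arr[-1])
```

i=1: arr[1] = (2+8)%6 = 4 → [8, 4, 1, 8, 2, 6]
i=2: arr[2] = (1+4)%6 = 5 → [8, 4, 5, 8, 2, 6]
i=3: arr[3] = (8+5)%6 = 1 → [8, 4, 5, 1, 2, 6]
i=4: arr[4] = (2+1)%6 = 3 → [8, 4, 5, 1, 3, 6]
i=5: arr[5] = (6+3)%6 = 3 → [8, 4, 5, 1, 3, 3]

3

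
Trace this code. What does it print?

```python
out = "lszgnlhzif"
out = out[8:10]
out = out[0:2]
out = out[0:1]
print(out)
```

slice [8:10] → 'if'
slice [0:2] → 'if'
slice [0:1] → 'i'

i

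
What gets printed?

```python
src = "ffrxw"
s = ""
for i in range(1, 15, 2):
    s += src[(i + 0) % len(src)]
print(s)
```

i=1: add src[1]='f' → 'f'
i=3: add src[3]='x' → 'fx'
i=5: add src[0]='f' → 'fxf'
i=7: add src[2]='r' → 'fxfr'
i=9: add src[4]='w' → 'fxfrw'
i=11: add src[1]='f' → 'fxfrwf'
i=13: add src[3]='x' → 'fxfrwfx'

fxfrwfx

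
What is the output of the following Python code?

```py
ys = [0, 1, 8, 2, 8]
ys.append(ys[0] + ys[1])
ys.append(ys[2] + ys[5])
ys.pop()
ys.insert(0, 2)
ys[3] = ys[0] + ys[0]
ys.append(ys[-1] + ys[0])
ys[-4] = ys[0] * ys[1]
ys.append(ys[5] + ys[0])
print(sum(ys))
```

append ys[0]+ys[1] = 0+1 = 1 → [0, 1, 8, 2, 8, 1]
append ys[2]+ys[5] = 8+1 = 9 → [0, 1, 8, 2, 8, 1, 9]
pop() removes 9 → [0, 1, 8, 2, 8, 1]
insert 2 at 0 → [2, 0, 1, 8, 2, 8, 1]
ys[3] = ys[0]+ys[0] = 2+2 = 4 → [2, 0, 1, 4, 2, 8, 1]
append ys[-1]+ys[0] = 1+2 = 3 → [2, 0, 1, 4, 2, 8, 1, 3]
ys[-4] = ys[0]*ys[1] = 2*0 = 0 → [2, 0, 1, 4, 0, 8, 1, 3]
append ys[5]+ys[0] = 8+2 = 10 → [2, 0, 1, 4, 0, 8, 1, 3, 10]
sum = 29

29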